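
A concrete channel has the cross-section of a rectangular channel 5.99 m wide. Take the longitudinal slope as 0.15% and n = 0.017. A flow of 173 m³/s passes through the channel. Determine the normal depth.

Manning's equation rearranged: A R^(2/3) = nQ / (1·√S) = 0.017 × 173 / (√0.0015) = 75.94.
Trying y = 6.56 m: A R^(2/3) = 63.54 — low.
Trying y = 9.54 m: A R^(2/3) = 98.97 — high.
Trying y = 7.61 m: A R^(2/3) = 75.91 — ≈ 75.94.

y_n = 7.61 m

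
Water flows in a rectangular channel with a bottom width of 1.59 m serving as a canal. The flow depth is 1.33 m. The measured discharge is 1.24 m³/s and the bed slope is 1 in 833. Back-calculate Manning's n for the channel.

Flow area A = b·y = 1.59 × 1.33 = 2.115 m². Wetted perimeter P = b + 2y = 1.59 + 2×1.33 = 4.25 m.
Hydraulic radius R = A/P = 2.115/4.25 = 0.4976 m.
Rearranging Manning's equation: n = (1/Q) A R^(2/3) S^(1/2) = (1/1.24) × 2.115 × 0.4976^(2/3) × √0.0012 = 0.0371.

n = 0.0371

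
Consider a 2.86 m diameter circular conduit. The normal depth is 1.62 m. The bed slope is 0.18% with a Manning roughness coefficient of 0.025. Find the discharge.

For a circular section of diameter D = 2.86 m at depth y = 1.62 m, the central angle is θ = 2 arccos(1 − 2y/D) = 3.408 rad. Then A = (D²/8)(θ − sin θ) = 3.754 m² and P = Dθ/2 = 4.874 m.
Hydraulic radius R = A/P = 3.754/4.874 = 0.7703 m.
Manning's equation: Q = (1/n) A R^(2/3) S^(1/2) = (1/0.025) × 3.754 × 0.7703^(2/3) × 0.0018^(1/2) = 5.35 m³/s.

Q = 5.35 m³/s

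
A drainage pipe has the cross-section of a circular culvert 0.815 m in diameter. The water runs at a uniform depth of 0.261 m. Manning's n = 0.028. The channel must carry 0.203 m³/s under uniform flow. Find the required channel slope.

S = 0.0201

For a circular section of diameter D = 0.815 m at depth y = 0.261 m, the central angle is θ = 2 arccos(1 − 2y/D) = 2.406 rad. Then A = (D²/8)(θ − sin θ) = 0.1441 m² and P = Dθ/2 = 0.9805 m.
Hydraulic radius R = A/P = 0.1441/0.9805 = 0.1469 m.
From Manning's equation, S = [nQ / (1 A R^(2/3))]² = [0.028 × 0.203 / (1 × 0.1441 × 0.1469^(2/3))]² = 0.0201.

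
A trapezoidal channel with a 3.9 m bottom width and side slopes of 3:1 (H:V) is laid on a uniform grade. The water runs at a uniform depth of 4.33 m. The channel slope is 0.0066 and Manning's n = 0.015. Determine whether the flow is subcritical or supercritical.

With bottom width b = 3.9 m and side slope z = 3: A = (b + zy)y = (3.9 + 3×4.33)×4.33 = 73.13 m²; P = b + 2y√(1+z²) = 3.9 + 2×4.33×3.162 = 31.29 m.
Hydraulic radius R = A/P = 73.13/31.29 = 2.338 m.
V = (1/n) R^(2/3) √S = (1/0.015) × 2.338^(2/3) × √0.0066 = 9.54 m/s. Hydraulic depth D_h = A/T = 73.13/29.88 = 2.448 m.
Froude number Fr = V/√(g·D_h) = 9.54/√(9.81×2.448) = 1.95, which is greater than 1, so the flow is supercritical.

supercritical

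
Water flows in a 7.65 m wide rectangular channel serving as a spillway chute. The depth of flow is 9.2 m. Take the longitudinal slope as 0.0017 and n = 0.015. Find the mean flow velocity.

Flow area A = b·y = 7.65 × 9.2 = 70.38 m². Wetted perimeter P = b + 2y = 7.65 + 2×9.2 = 26.05 m.
Hydraulic radius R = A/P = 70.38/26.05 = 2.702 m.
From Manning's equation, V = (1/n) R^(2/3) S^(1/2) = (1/0.015) × 2.702^(2/3) × 0.0017^(1/2) = 5.33 m/s.

V = 5.33 m/s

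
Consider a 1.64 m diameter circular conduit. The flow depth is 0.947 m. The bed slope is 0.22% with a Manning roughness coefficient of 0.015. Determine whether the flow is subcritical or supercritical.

subcritical

For a circular section of diameter D = 1.64 m at depth y = 0.947 m, the central angle is θ = 2 arccos(1 − 2y/D) = 3.453 rad. Then A = (D²/8)(θ − sin θ) = 1.264 m² and P = Dθ/2 = 2.831 m.
Hydraulic radius R = A/P = 1.264/2.831 = 0.4463 m.
V = (1/n) R^(2/3) √S = (1/0.015) × 0.4463^(2/3) × √0.0022 = 1.826 m/s. Hydraulic depth D_h = A/T = 1.264/1.62 = 0.7799 m.
Froude number Fr = V/√(g·D_h) = 1.826/√(9.81×0.7799) = 0.66, which is less than 1, so the flow is subcritical.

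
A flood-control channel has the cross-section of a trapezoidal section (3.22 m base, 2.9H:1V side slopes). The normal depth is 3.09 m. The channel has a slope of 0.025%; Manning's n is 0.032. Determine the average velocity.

With bottom width b = 3.22 m and side slope z = 2.9: A = (b + zy)y = (3.22 + 2.9×3.09)×3.09 = 37.64 m²; P = b + 2y√(1+z²) = 3.22 + 2×3.09×3.068 = 22.18 m.
Hydraulic radius R = A/P = 37.64/22.18 = 1.697 m.
From Manning's equation, V = (1/n) R^(2/3) S^(1/2) = (1/0.032) × 1.697^(2/3) × 0.00025^(1/2) = 0.703 m/s.

V = 0.703 m/s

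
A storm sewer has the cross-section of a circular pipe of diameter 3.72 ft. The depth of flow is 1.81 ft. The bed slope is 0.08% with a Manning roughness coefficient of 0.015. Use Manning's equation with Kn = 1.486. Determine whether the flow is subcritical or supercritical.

For a circular section of diameter D = 3.72 ft at depth y = 1.81 ft, the central angle is θ = 2 arccos(1 − 2y/D) = 3.088 rad. Then A = (D²/8)(θ − sin θ) = 5.248 ft² and P = Dθ/2 = 5.743 ft.
Hydraulic radius R = A/P = 5.248/5.743 = 0.9138 ft.
V = (1.486/n) R^(2/3) √S = (1.486/0.015) × 0.9138^(2/3) × √0.0008 = 2.639 ft/s. Hydraulic depth D_h = A/T = 5.248/3.719 = 1.411 ft.
Froude number Fr = V/√(g·D_h) = 2.639/√(32.2×1.411) = 0.391, which is less than 1, so the flow is subcritical.

subcritical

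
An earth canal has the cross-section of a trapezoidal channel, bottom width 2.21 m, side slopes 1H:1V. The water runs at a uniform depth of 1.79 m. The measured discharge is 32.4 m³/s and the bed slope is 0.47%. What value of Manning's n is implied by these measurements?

n = 0.015

With bottom width b = 2.21 m and side slope z = 1: A = (b + zy)y = (2.21 + 1×1.79)×1.79 = 7.16 m²; P = b + 2y√(1+z²) = 2.21 + 2×1.79×1.414 = 7.273 m.
Hydraulic radius R = A/P = 7.16/7.273 = 0.9845 m.
Rearranging Manning's equation: n = (1/Q) A R^(2/3) S^(1/2) = (1/32.4) × 7.16 × 0.9845^(2/3) × √0.0047 = 0.015.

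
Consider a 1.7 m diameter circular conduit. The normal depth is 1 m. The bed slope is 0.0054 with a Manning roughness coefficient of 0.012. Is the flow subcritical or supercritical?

supercritical

For a circular section of diameter D = 1.7 m at depth y = 1 m, the central angle is θ = 2 arccos(1 − 2y/D) = 3.496 rad. Then A = (D²/8)(θ − sin θ) = 1.389 m² and P = Dθ/2 = 2.972 m.
Hydraulic radius R = A/P = 1.389/2.972 = 0.4672 m.
V = (1/n) R^(2/3) √S = (1/0.012) × 0.4672^(2/3) × √0.0054 = 3.687 m/s. Hydraulic depth D_h = A/T = 1.389/1.673 = 0.8298 m.
Froude number Fr = V/√(g·D_h) = 3.687/√(9.81×0.8298) = 1.29, which is greater than 1, so the flow is supercritical.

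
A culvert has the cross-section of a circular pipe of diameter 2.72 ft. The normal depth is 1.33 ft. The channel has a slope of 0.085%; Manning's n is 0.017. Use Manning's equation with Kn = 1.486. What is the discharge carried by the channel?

For a circular section of diameter D = 2.72 ft at depth y = 1.33 ft, the central angle is θ = 2 arccos(1 − 2y/D) = 3.097 rad. Then A = (D²/8)(θ − sin θ) = 2.824 ft² and P = Dθ/2 = 4.213 ft.
Hydraulic radius R = A/P = 2.824/4.213 = 0.6703 ft.
Manning's equation: Q = (1.486/n) A R^(2/3) S^(1/2) = (1.486/0.017) × 2.824 × 0.6703^(2/3) × 0.00085^(1/2) = 5.51 ft³/s.

Q = 5.51 ft³/s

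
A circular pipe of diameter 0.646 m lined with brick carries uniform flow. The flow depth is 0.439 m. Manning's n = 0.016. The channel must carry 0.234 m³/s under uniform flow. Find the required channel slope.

For a circular section of diameter D = 0.646 m at depth y = 0.439 m, the central angle is θ = 2 arccos(1 − 2y/D) = 3.876 rad. Then A = (D²/8)(θ − sin θ) = 0.2372 m² and P = Dθ/2 = 1.252 m.
Hydraulic radius R = A/P = 0.2372/1.252 = 0.1894 m.
From Manning's equation, S = [nQ / (1 A R^(2/3))]² = [0.016 × 0.234 / (1 × 0.2372 × 0.1894^(2/3))]² = 0.00229.

S = 0.00229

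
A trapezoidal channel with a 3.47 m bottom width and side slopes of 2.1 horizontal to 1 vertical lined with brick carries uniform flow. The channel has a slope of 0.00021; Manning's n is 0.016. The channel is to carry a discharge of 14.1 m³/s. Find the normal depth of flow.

y_n = 1.9 m

Manning's equation rearranged: A R^(2/3) = nQ / (1·√S) = 0.016 × 14.1 / (√0.00021) = 15.57.
At y = 2.32 m: A R^(2/3) = 23.72 — too large.
At y = 1.42 m: A R^(2/3) = 8.599 — too small.
At y = 1.9 m: A R^(2/3) = 15.57 — matches.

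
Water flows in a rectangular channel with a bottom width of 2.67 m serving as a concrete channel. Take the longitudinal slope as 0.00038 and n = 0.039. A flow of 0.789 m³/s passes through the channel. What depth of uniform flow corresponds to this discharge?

Manning's equation rearranged: A R^(2/3) = nQ / (1·√S) = 0.039 × 0.789 / (√0.00038) = 1.579.
Trying y = 1.04 m: A R^(2/3) = 1.941 — over.
Trying y = 0.737 m: A R^(2/3) = 1.198 — short.
Trying y = 0.896 m: A R^(2/3) = 1.579 — matches.

y_n = 0.896 m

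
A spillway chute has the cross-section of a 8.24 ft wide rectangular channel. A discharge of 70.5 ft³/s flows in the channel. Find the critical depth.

For a rectangular channel, critical depth y_c = (q²/g)^(1/3) where q = Q/b = 70.5/8.24 = 8.556 ft²/s.
So y_c = (8.556²/32.2)^(1/3) = 1.31 ft.

y_c = 1.31 ft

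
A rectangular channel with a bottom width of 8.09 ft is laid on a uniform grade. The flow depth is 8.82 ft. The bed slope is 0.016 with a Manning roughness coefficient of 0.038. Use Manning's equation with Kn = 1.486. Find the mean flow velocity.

V = 9.76 ft/s

Flow area A = b·y = 8.09 × 8.82 = 71.35 ft². Wetted perimeter P = b + 2y = 8.09 + 2×8.82 = 25.73 ft.
Hydraulic radius R = A/P = 71.35/25.73 = 2.773 ft.
From Manning's equation, V = (1.486/n) R^(2/3) S^(1/2) = (1.486/0.038) × 2.773^(2/3) × 0.016^(1/2) = 9.76 ft/s.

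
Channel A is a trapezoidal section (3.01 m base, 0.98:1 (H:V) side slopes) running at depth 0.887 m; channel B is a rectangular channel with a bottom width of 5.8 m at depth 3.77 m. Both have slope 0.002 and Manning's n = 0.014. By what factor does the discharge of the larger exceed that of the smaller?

Channel A: With bottom width b = 3.01 m and side slope z = 0.98: A = (b + zy)y = (3.01 + 0.98×0.887)×0.887 = 3.441 m²; P = b + 2y√(1+z²) = 3.01 + 2×0.887×1.4 = 5.494 m. Hydraulic radius R = A/P = 3.441/5.494 = 0.6263 m. Q_A = (1/0.014)·3.441·0.6263^(2/3)·√0.002 = 8.046 m³/s.
Channel B: Flow area A = b·y = 5.8 × 3.77 = 21.87 m². Wetted perimeter P = b + 2y = 5.8 + 2×3.77 = 13.34 m. Hydraulic radius R = A/P = 21.87/13.34 = 1.639 m. Q_B = (1/0.014)·21.87·1.639^(2/3)·√0.002 = 97.1 m³/s.
The larger discharge is 97.1 m³/s and the smaller is 8.046 m³/s; the ratio is 12.1.

12.1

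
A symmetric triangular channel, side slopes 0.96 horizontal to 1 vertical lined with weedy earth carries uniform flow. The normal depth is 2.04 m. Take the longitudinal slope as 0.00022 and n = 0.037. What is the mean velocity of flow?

V = 0.318 m/s

For a triangular section with side slope z = 0.96: A = zy² = 0.96×2.04² = 3.995 m²; P = 2y√(1+z²) = 2×2.04×1.386 = 5.656 m.
Hydraulic radius R = A/P = 3.995/5.656 = 0.7064 m.
From Manning's equation, V = (1/n) R^(2/3) S^(1/2) = (1/0.037) × 0.7064^(2/3) × 0.00022^(1/2) = 0.318 m/s.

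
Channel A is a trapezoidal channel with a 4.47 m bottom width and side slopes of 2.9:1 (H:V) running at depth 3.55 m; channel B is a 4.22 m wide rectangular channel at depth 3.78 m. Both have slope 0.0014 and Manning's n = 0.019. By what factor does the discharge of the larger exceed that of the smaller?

4.26

Channel A: With bottom width b = 4.47 m and side slope z = 2.9: A = (b + zy)y = (4.47 + 2.9×3.55)×3.55 = 52.42 m²; P = b + 2y√(1+z²) = 4.47 + 2×3.55×3.068 = 26.25 m. Hydraulic radius R = A/P = 52.42/26.25 = 1.997 m. Q_A = (1/0.019)·52.42·1.997^(2/3)·√0.0014 = 163.7 m³/s.
Channel B: Flow area A = b·y = 4.22 × 3.78 = 15.95 m². Wetted perimeter P = b + 2y = 4.22 + 2×3.78 = 11.78 m. Hydraulic radius R = A/P = 15.95/11.78 = 1.354 m. Q_B = (1/0.019)·15.95·1.354^(2/3)·√0.0014 = 38.45 m³/s.
The larger discharge is 163.7 m³/s and the smaller is 38.45 m³/s; the ratio is 4.26.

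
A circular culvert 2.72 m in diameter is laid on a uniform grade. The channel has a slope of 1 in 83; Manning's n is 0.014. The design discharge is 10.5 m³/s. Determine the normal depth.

y_n = 1.02 m

Manning's equation rearranged: A R^(2/3) = nQ / (1·√S) = 0.014 × 10.5 / (√0.01205) = 1.339.
Trying y = 1.25 m: A R^(2/3) = 1.942 — over.
Trying y = 0.755 m: A R^(2/3) = 0.7564 — short.
Trying y = 1.02 m: A R^(2/3) = 1.344 — close enough.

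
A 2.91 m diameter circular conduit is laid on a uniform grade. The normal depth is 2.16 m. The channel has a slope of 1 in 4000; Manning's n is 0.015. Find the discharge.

Q = 5.11 m³/s

For a circular section of diameter D = 2.91 m at depth y = 2.16 m, the central angle is θ = 2 arccos(1 − 2y/D) = 4.153 rad. Then A = (D²/8)(θ − sin θ) = 5.294 m² and P = Dθ/2 = 6.043 m.
Hydraulic radius R = A/P = 5.294/6.043 = 0.876 m.
Manning's equation: Q = (1/n) A R^(2/3) S^(1/2) = (1/0.015) × 5.294 × 0.876^(2/3) × 0.00025^(1/2) = 5.11 m³/s.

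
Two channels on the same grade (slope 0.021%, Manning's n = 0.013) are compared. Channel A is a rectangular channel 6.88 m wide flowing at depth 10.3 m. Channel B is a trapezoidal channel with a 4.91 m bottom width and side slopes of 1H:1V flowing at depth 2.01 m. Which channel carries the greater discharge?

Channel A: Flow area A = b·y = 6.88 × 10.3 = 70.86 m². Wetted perimeter P = b + 2y = 6.88 + 2×10.3 = 27.48 m. Hydraulic radius R = A/P = 70.86/27.48 = 2.579 m. Q_A = (1/0.013)·70.86·2.579^(2/3)·√0.00021 = 148.5 m³/s.
Channel B: With bottom width b = 4.91 m and side slope z = 1: A = (b + zy)y = (4.91 + 1×2.01)×2.01 = 13.91 m²; P = b + 2y√(1+z²) = 4.91 + 2×2.01×1.414 = 10.6 m. Hydraulic radius R = A/P = 13.91/10.6 = 1.313 m. Q_B = (1/0.013)·13.91·1.313^(2/3)·√0.00021 = 18.59 m³/s.
Q_A = 148.5 m³/s vs Q_B = 18.59 m³/s, so channel A carries more.

channel A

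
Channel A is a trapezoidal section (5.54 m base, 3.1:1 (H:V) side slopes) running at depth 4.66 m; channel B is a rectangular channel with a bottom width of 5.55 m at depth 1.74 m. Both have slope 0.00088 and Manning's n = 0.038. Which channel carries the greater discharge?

channel A

Channel A: With bottom width b = 5.54 m and side slope z = 3.1: A = (b + zy)y = (5.54 + 3.1×4.66)×4.66 = 93.13 m²; P = b + 2y√(1+z²) = 5.54 + 2×4.66×3.257 = 35.9 m. Hydraulic radius R = A/P = 93.13/35.9 = 2.594 m. Q_A = (1/0.038)·93.13·2.594^(2/3)·√0.00088 = 137.3 m³/s.
Channel B: Flow area A = b·y = 5.55 × 1.74 = 9.657 m². Wetted perimeter P = b + 2y = 5.55 + 2×1.74 = 9.03 m. Hydraulic radius R = A/P = 9.657/9.03 = 1.069 m. Q_B = (1/0.038)·9.657·1.069^(2/3)·√0.00088 = 7.884 m³/s.
Q_A = 137.3 m³/s vs Q_B = 7.884 m³/s, so channel A carries more.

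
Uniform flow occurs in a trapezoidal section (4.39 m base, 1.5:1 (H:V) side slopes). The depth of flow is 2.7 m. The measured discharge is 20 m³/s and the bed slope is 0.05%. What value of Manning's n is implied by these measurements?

With bottom width b = 4.39 m and side slope z = 1.5: A = (b + zy)y = (4.39 + 1.5×2.7)×2.7 = 22.79 m²; P = b + 2y√(1+z²) = 4.39 + 2×2.7×1.803 = 14.12 m.
Hydraulic radius R = A/P = 22.79/14.12 = 1.613 m.
Rearranging Manning's equation: n = (1/Q) A R^(2/3) S^(1/2) = (1/20) × 22.79 × 1.613^(2/3) × √0.0005 = 0.035.

n = 0.035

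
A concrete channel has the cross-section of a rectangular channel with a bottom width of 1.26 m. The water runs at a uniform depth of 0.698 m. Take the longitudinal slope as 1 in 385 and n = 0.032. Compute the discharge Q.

Q = 0.67 m³/s

Flow area A = b·y = 1.26 × 0.698 = 0.8795 m². Wetted perimeter P = b + 2y = 1.26 + 2×0.698 = 2.656 m.
Hydraulic radius R = A/P = 0.8795/2.656 = 0.3311 m.
Manning's equation: Q = (1/n) A R^(2/3) S^(1/2) = (1/0.032) × 0.8795 × 0.3311^(2/3) × 0.002597^(1/2) = 0.67 m³/s.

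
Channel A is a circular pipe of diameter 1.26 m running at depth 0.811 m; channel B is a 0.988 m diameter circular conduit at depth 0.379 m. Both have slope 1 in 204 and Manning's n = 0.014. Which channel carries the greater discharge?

channel A

Channel A: For a circular section of diameter D = 1.26 m at depth y = 0.811 m, the central angle is θ = 2 arccos(1 − 2y/D) = 3.724 rad. Then A = (D²/8)(θ − sin θ) = 0.8483 m² and P = Dθ/2 = 2.346 m. Hydraulic radius R = A/P = 0.8483/2.346 = 0.3615 m. Q_A = (1/0.014)·0.8483·0.3615^(2/3)·√0.004902 = 2.153 m³/s.
Channel B: For a circular section of diameter D = 0.988 m at depth y = 0.379 m, the central angle is θ = 2 arccos(1 − 2y/D) = 2.672 rad. Then A = (D²/8)(θ − sin θ) = 0.2707 m² and P = Dθ/2 = 1.32 m. Hydraulic radius R = A/P = 0.2707/1.32 = 0.2051 m. Q_B = (1/0.014)·0.2707·0.2051^(2/3)·√0.004902 = 0.471 m³/s.
Q_A = 2.153 m³/s vs Q_B = 0.471 m³/s, so channel A carries more.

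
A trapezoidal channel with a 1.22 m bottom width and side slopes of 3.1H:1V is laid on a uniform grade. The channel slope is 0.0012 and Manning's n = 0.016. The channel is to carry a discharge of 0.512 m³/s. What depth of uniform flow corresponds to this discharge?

Manning's equation rearranged: A R^(2/3) = nQ / (1·√S) = 0.016 × 0.512 / (√0.0012) = 0.2365.
Try y = 0.225 m: A R^(2/3) = 0.1275 — short.
Try y = 0.346 m: A R^(2/3) = 0.2963 — over.
Try y = 0.309 m: A R^(2/3) = 0.2364 — ≈ 0.2365.

y_n = 0.309 m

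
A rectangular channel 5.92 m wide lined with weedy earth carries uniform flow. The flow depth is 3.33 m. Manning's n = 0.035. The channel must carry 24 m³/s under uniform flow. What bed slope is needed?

Flow area A = b·y = 5.92 × 3.33 = 19.71 m². Wetted perimeter P = b + 2y = 5.92 + 2×3.33 = 12.58 m.
Hydraulic radius R = A/P = 19.71/12.58 = 1.567 m.
From Manning's equation, S = [nQ / (1 A R^(2/3))]² = [0.035 × 24 / (1 × 19.71 × 1.567^(2/3))]² = 0.000998.

S = 0.000998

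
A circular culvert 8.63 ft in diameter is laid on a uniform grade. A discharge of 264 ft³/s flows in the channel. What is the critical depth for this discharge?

y_c = 4 ft

At critical depth, Q² T / (g A³) = 1, i.e. A³/T = Q²/g = 264²/32.2 = 2164.
Trying y = 4.99 ft: A³/T = 5051 — over.
Trying y = 2.8 ft: A³/T = 550.5 — short.
Trying y = 4 ft: A³/T = 2170 — close enough.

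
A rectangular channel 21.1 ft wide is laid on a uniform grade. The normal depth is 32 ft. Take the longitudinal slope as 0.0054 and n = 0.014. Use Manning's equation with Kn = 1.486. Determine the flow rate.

Q = 21000 ft³/s

Flow area A = b·y = 21.1 × 32 = 675.2 ft². Wetted perimeter P = b + 2y = 21.1 + 2×32 = 85.1 ft.
Hydraulic radius R = A/P = 675.2/85.1 = 7.934 ft.
Manning's equation: Q = (1.486/n) A R^(2/3) S^(1/2) = (1.486/0.014) × 675.2 × 7.934^(2/3) × 0.0054^(1/2) = 21000 ft³/s.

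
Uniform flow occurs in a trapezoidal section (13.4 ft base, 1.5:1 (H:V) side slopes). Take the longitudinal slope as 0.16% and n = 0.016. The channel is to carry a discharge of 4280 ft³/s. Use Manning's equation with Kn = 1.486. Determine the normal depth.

Manning's equation rearranged: A R^(2/3) = nQ / (1.486·√S) = 0.016 × 4280 / (1.486 × √0.0016) = 1152.
Trying y = 14.3 ft: A R^(2/3) = 1939 — too large.
Trying y = 7.94 ft: A R^(2/3) = 570.4 — too small.
Trying y = 11.2 ft: A R^(2/3) = 1152 — matches.

y_n = 11.2 ft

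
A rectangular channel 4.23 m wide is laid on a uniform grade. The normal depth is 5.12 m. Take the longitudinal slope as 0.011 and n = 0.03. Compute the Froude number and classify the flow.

Flow area A = b·y = 4.23 × 5.12 = 21.66 m². Wetted perimeter P = b + 2y = 4.23 + 2×5.12 = 14.47 m.
Hydraulic radius R = A/P = 21.66/14.47 = 1.497 m.
V = (1/n) R^(2/3) √S = (1/0.03) × 1.497^(2/3) × √0.011 = 4.574 m/s. Hydraulic depth D_h = A/T = 21.66/4.23 = 5.12 m.
Froude number Fr = V/√(g·D_h) = 4.574/√(9.81×5.12) = 0.645, which is less than 1, so the flow is subcritical.

subcritical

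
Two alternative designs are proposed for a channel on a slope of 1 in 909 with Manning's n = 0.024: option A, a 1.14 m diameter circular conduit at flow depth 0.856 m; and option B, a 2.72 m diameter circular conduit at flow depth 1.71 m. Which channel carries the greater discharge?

channel B

Channel A: For a circular section of diameter D = 1.14 m at depth y = 0.856 m, the central angle is θ = 2 arccos(1 − 2y/D) = 4.193 rad. Then A = (D²/8)(θ − sin θ) = 0.8221 m² and P = Dθ/2 = 2.39 m. Hydraulic radius R = A/P = 0.8221/2.39 = 0.344 m. Q_A = (1/0.024)·0.8221·0.344^(2/3)·√0.0011 = 0.5578 m³/s.
Channel B: For a circular section of diameter D = 2.72 m at depth y = 1.71 m, the central angle is θ = 2 arccos(1 − 2y/D) = 3.662 rad. Then A = (D²/8)(θ − sin θ) = 3.847 m² and P = Dθ/2 = 4.981 m. Hydraulic radius R = A/P = 3.847/4.981 = 0.7724 m. Q_B = (1/0.024)·3.847·0.7724^(2/3)·√0.0011 = 4.475 m³/s.
Q_A = 0.5578 m³/s vs Q_B = 4.475 m³/s, so channel B carries more.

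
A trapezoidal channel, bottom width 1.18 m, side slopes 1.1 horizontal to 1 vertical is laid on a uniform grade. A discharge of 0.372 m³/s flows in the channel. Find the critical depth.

y_c = 0.203 m

At critical depth, Q² T / (g A³) = 1, i.e. A³/T = Q²/g = 0.372²/9.81 = 0.01411.
Trying y = 0.249 m: A³/T = 0.02746 — too large.
Trying y = 0.203 m: A³/T = 0.01421 — close enough.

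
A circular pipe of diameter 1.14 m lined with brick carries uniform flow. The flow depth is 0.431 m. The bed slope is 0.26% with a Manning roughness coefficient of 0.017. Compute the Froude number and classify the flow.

subcritical

For a circular section of diameter D = 1.14 m at depth y = 0.431 m, the central angle is θ = 2 arccos(1 − 2y/D) = 2.649 rad. Then A = (D²/8)(θ − sin θ) = 0.3535 m² and P = Dθ/2 = 1.51 m.
Hydraulic radius R = A/P = 0.3535/1.51 = 0.2341 m.
V = (1/n) R^(2/3) √S = (1/0.017) × 0.2341^(2/3) × √0.0026 = 1.139 m/s. Hydraulic depth D_h = A/T = 0.3535/1.106 = 0.3197 m.
Froude number Fr = V/√(g·D_h) = 1.139/√(9.81×0.3197) = 0.643, which is less than 1, so the flow is subcritical.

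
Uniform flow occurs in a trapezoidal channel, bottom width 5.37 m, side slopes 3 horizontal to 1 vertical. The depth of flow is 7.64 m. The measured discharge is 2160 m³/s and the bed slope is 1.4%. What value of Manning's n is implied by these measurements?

n = 0.03

With bottom width b = 5.37 m and side slope z = 3: A = (b + zy)y = (5.37 + 3×7.64)×7.64 = 216.1 m²; P = b + 2y√(1+z²) = 5.37 + 2×7.64×3.162 = 53.69 m.
Hydraulic radius R = A/P = 216.1/53.69 = 4.026 m.
Rearranging Manning's equation: n = (1/Q) A R^(2/3) S^(1/2) = (1/2160) × 216.1 × 4.026^(2/3) × √0.014 = 0.03.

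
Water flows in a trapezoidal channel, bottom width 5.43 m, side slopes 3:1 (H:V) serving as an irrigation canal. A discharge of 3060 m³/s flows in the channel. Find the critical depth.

At critical depth, Q² T / (g A³) = 1, i.e. A³/T = Q²/g = 3060²/9.81 = 954500.
At y = 12.1 m: A³/T = 1650000 — too large.
At y = 8.67 m: A³/T = 352500 — too small.
At y = 10.8 m: A³/T = 971100 — ≈ 954500.

y_c = 10.8 m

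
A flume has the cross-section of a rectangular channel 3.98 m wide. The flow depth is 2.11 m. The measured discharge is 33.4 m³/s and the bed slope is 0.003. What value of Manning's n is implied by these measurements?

n = 0.014

Flow area A = b·y = 3.98 × 2.11 = 8.398 m². Wetted perimeter P = b + 2y = 3.98 + 2×2.11 = 8.2 m.
Hydraulic radius R = A/P = 8.398/8.2 = 1.024 m.
Rearranging Manning's equation: n = (1/Q) A R^(2/3) S^(1/2) = (1/33.4) × 8.398 × 1.024^(2/3) × √0.003 = 0.014.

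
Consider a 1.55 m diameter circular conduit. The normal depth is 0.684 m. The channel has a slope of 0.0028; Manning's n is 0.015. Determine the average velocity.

For a circular section of diameter D = 1.55 m at depth y = 0.684 m, the central angle is θ = 2 arccos(1 − 2y/D) = 2.906 rad. Then A = (D²/8)(θ − sin θ) = 0.8027 m² and P = Dθ/2 = 2.252 m.
Hydraulic radius R = A/P = 0.8027/2.252 = 0.3564 m.
From Manning's equation, V = (1/n) R^(2/3) S^(1/2) = (1/0.015) × 0.3564^(2/3) × 0.0028^(1/2) = 1.77 m/s.

V = 1.77 m/s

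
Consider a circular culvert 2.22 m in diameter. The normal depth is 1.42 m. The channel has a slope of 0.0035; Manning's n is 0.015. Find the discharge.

For a circular section of diameter D = 2.22 m at depth y = 1.42 m, the central angle is θ = 2 arccos(1 − 2y/D) = 3.708 rad. Then A = (D²/8)(θ − sin θ) = 2.615 m² and P = Dθ/2 = 4.116 m.
Hydraulic radius R = A/P = 2.615/4.116 = 0.6353 m.
Manning's equation: Q = (1/n) A R^(2/3) S^(1/2) = (1/0.015) × 2.615 × 0.6353^(2/3) × 0.0035^(1/2) = 7.62 m³/s.

Q = 7.62 m³/s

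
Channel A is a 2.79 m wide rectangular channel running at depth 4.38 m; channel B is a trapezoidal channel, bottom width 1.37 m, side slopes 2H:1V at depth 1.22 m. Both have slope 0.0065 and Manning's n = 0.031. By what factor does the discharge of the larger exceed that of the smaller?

3.53

Channel A: Flow area A = b·y = 2.79 × 4.38 = 12.22 m². Wetted perimeter P = b + 2y = 2.79 + 2×4.38 = 11.55 m. Hydraulic radius R = A/P = 12.22/11.55 = 1.058 m. Q_A = (1/0.031)·12.22·1.058^(2/3)·√0.0065 = 33 m³/s.
Channel B: With bottom width b = 1.37 m and side slope z = 2: A = (b + zy)y = (1.37 + 2×1.22)×1.22 = 4.648 m²; P = b + 2y√(1+z²) = 1.37 + 2×1.22×2.236 = 6.826 m. Hydraulic radius R = A/P = 4.648/6.826 = 0.681 m. Q_B = (1/0.031)·4.648·0.681^(2/3)·√0.0065 = 9.357 m³/s.
The larger discharge is 33 m³/s and the smaller is 9.357 m³/s; the ratio is 3.53.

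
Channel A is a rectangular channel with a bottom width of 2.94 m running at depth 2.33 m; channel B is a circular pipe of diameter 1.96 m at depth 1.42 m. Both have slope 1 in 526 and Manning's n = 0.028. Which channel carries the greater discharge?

Channel A: Flow area A = b·y = 2.94 × 2.33 = 6.85 m². Wetted perimeter P = b + 2y = 2.94 + 2×2.33 = 7.6 m. Hydraulic radius R = A/P = 6.85/7.6 = 0.9013 m. Q_A = (1/0.028)·6.85·0.9013^(2/3)·√0.001901 = 9.954 m³/s.
Channel B: For a circular section of diameter D = 1.96 m at depth y = 1.42 m, the central angle is θ = 2 arccos(1 − 2y/D) = 4.073 rad. Then A = (D²/8)(θ − sin θ) = 2.341 m² and P = Dθ/2 = 3.991 m. Hydraulic radius R = A/P = 2.341/3.991 = 0.5865 m. Q_B = (1/0.028)·2.341·0.5865^(2/3)·√0.001901 = 2.554 m³/s.
Q_A = 9.954 m³/s vs Q_B = 2.554 m³/s, so channel A carries more.

channel A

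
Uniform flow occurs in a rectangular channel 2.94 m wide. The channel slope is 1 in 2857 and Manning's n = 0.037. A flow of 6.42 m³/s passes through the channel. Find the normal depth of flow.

Manning's equation rearranged: A R^(2/3) = nQ / (1·√S) = 0.037 × 6.42 / (√0.00035) = 12.7.
Try y = 4.89 m: A R^(2/3) = 15.6 — high.
Try y = 3.52 m: A R^(2/3) = 10.6 — low.
Try y = 4.1 m: A R^(2/3) = 12.7 — close enough.

y_n = 4.1 m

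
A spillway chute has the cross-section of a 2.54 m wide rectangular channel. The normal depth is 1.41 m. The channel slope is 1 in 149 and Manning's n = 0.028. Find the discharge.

Q = 8.01 m³/s

Flow area A = b·y = 2.54 × 1.41 = 3.581 m². Wetted perimeter P = b + 2y = 2.54 + 2×1.41 = 5.36 m.
Hydraulic radius R = A/P = 3.581/5.36 = 0.6682 m.
Manning's equation: Q = (1/n) A R^(2/3) S^(1/2) = (1/0.028) × 3.581 × 0.6682^(2/3) × 0.006711^(1/2) = 8.01 m³/s.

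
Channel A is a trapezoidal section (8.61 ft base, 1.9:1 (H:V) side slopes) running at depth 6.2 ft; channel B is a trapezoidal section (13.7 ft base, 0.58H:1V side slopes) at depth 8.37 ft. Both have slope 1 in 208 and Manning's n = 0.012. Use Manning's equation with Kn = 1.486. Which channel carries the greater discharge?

Channel A: With bottom width b = 8.61 ft and side slope z = 1.9: A = (b + zy)y = (8.61 + 1.9×6.2)×6.2 = 126.4 ft²; P = b + 2y√(1+z²) = 8.61 + 2×6.2×2.147 = 35.23 ft. Hydraulic radius R = A/P = 126.4/35.23 = 3.588 ft. Q_A = (1.486/0.012)·126.4·3.588^(2/3)·√0.004808 = 2544 ft³/s.
Channel B: With bottom width b = 13.7 ft and side slope z = 0.58: A = (b + zy)y = (13.7 + 0.58×8.37)×8.37 = 155.3 ft²; P = b + 2y√(1+z²) = 13.7 + 2×8.37×1.156 = 33.05 ft. Hydraulic radius R = A/P = 155.3/33.05 = 4.699 ft. Q_B = (1.486/0.012)·155.3·4.699^(2/3)·√0.004808 = 3741 ft³/s.
Q_A = 2544 ft³/s vs Q_B = 3741 ft³/s, so channel B carries more.

channel B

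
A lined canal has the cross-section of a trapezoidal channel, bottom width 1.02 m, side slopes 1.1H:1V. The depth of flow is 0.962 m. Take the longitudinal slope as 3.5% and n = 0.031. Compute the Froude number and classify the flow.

With bottom width b = 1.02 m and side slope z = 1.1: A = (b + zy)y = (1.02 + 1.1×0.962)×0.962 = 1.999 m²; P = b + 2y√(1+z²) = 1.02 + 2×0.962×1.487 = 3.88 m.
Hydraulic radius R = A/P = 1.999/3.88 = 0.5152 m.
V = (1/n) R^(2/3) √S = (1/0.031) × 0.5152^(2/3) × √0.035 = 3.879 m/s. Hydraulic depth D_h = A/T = 1.999/3.136 = 0.6374 m.
Froude number Fr = V/√(g·D_h) = 3.879/√(9.81×0.6374) = 1.55, which is greater than 1, so the flow is supercritical.

supercritical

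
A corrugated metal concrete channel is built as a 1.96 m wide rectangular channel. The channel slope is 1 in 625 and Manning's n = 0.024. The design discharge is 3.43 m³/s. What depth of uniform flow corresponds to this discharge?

y_n = 1.49 m

Manning's equation rearranged: A R^(2/3) = nQ / (1·√S) = 0.024 × 3.43 / (√0.0016) = 2.058.
At y = 1.21 m: A R^(2/3) = 1.576 — low.
At y = 1.77 m: A R^(2/3) = 2.552 — high.
At y = 1.49 m: A R^(2/3) = 2.057 — ≈ 2.058.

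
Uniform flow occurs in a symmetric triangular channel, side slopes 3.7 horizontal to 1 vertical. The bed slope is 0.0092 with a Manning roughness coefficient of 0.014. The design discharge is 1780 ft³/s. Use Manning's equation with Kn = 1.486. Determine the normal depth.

Manning's equation rearranged: A R^(2/3) = nQ / (1.486·√S) = 0.014 × 1780 / (1.486 × √0.0092) = 174.8.
Try y = 4.53 ft: A R^(2/3) = 127.9 — short.
Try y = 6.33 ft: A R^(2/3) = 312.2 — over.
Try y = 5.09 ft: A R^(2/3) = 174.5 — matches.

y_n = 5.09 ft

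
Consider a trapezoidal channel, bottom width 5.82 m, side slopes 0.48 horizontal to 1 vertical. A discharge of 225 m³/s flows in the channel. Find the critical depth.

y_c = 4.67 m

At critical depth, Q² T / (g A³) = 1, i.e. A³/T = Q²/g = 225²/9.81 = 5161.
Trying y = 3.65 m: A³/T = 2264 — too small.
Trying y = 5.62 m: A³/T = 9780 — too large.
Trying y = 4.67 m: A³/T = 5179 — close enough.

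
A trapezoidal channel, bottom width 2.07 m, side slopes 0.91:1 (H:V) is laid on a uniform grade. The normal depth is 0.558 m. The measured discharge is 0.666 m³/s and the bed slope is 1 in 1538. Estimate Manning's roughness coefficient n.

With bottom width b = 2.07 m and side slope z = 0.91: A = (b + zy)y = (2.07 + 0.91×0.558)×0.558 = 1.438 m²; P = b + 2y√(1+z²) = 2.07 + 2×0.558×1.352 = 3.579 m.
Hydraulic radius R = A/P = 1.438/3.579 = 0.4019 m.
Rearranging Manning's equation: n = (1/Q) A R^(2/3) S^(1/2) = (1/0.666) × 1.438 × 0.4019^(2/3) × √0.0006502 = 0.03.

n = 0.03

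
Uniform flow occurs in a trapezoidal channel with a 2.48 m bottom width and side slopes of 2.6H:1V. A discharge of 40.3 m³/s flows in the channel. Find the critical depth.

y_c = 1.76 m

At critical depth, Q² T / (g A³) = 1, i.e. A³/T = Q²/g = 40.3²/9.81 = 165.6.
Try y = 1.54 m: A³/T = 94.93 — short.
Try y = 2.22 m: A³/T = 438.4 — over.
Try y = 1.76 m: A³/T = 164.6 — ≈ 165.6.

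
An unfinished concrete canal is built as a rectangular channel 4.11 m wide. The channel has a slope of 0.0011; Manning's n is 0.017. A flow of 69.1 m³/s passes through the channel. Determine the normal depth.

y_n = 6.42 m

Manning's equation rearranged: A R^(2/3) = nQ / (1·√S) = 0.017 × 69.1 / (√0.0011) = 35.42.
At y = 7.86 m: A R^(2/3) = 44.73 — over.
At y = 5.45 m: A R^(2/3) = 29.25 — short.
At y = 6.42 m: A R^(2/3) = 35.44 — close enough.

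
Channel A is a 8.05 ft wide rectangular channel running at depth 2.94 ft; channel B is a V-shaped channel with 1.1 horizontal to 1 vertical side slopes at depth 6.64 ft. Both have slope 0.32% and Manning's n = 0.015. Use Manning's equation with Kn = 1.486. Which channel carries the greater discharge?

channel B

Channel A: Flow area A = b·y = 8.05 × 2.94 = 23.67 ft². Wetted perimeter P = b + 2y = 8.05 + 2×2.94 = 13.93 ft. Hydraulic radius R = A/P = 23.67/13.93 = 1.699 ft. Q_A = (1.486/0.015)·23.67·1.699^(2/3)·√0.0032 = 188.8 ft³/s.
Channel B: For a triangular section with side slope z = 1.1: A = zy² = 1.1×6.64² = 48.5 ft²; P = 2y√(1+z²) = 2×6.64×1.487 = 19.74 ft. Hydraulic radius R = A/P = 48.5/19.74 = 2.457 ft. Q_B = (1.486/0.015)·48.5·2.457^(2/3)·√0.0032 = 494.8 ft³/s.
Q_A = 188.8 ft³/s vs Q_B = 494.8 ft³/s, so channel B carries more.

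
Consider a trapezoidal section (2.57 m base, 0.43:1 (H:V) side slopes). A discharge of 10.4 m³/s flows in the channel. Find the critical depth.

At critical depth, Q² T / (g A³) = 1, i.e. A³/T = Q²/g = 10.4²/9.81 = 11.03.
At y = 0.767 m: A³/T = 3.407 — short.
At y = 1.38 m: A³/T = 22.15 — over.
At y = 1.11 m: A³/T = 10.98 — matches.

y_c = 1.11 m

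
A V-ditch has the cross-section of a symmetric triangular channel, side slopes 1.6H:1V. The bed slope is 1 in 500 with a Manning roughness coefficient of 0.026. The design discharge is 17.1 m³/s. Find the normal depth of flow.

y_n = 2.46 m

Manning's equation rearranged: A R^(2/3) = nQ / (1·√S) = 0.026 × 17.1 / (√0.002) = 9.942.
At y = 3.05 m: A R^(2/3) = 17.67 — over.
At y = 2.17 m: A R^(2/3) = 7.127 — short.
At y = 2.46 m: A R^(2/3) = 9.958 — ≈ 9.942.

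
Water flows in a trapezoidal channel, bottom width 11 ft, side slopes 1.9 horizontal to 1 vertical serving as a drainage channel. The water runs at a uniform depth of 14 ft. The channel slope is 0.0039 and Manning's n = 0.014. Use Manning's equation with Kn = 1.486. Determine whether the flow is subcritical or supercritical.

supercritical

With bottom width b = 11 ft and side slope z = 1.9: A = (b + zy)y = (11 + 1.9×14)×14 = 526.4 ft²; P = b + 2y√(1+z²) = 11 + 2×14×2.147 = 71.12 ft.
Hydraulic radius R = A/P = 526.4/71.12 = 7.402 ft.
V = (1.486/n) R^(2/3) √S = (1.486/0.014) × 7.402^(2/3) × √0.0039 = 25.18 ft/s. Hydraulic depth D_h = A/T = 526.4/64.2 = 8.199 ft.
Froude number Fr = V/√(g·D_h) = 25.18/√(32.2×8.199) = 1.55, which is greater than 1, so the flow is supercritical.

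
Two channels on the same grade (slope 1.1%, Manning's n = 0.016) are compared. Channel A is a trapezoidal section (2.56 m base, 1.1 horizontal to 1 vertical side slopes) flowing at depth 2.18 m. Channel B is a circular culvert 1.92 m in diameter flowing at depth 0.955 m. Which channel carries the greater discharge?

channel A

Channel A: With bottom width b = 2.56 m and side slope z = 1.1: A = (b + zy)y = (2.56 + 1.1×2.18)×2.18 = 10.81 m²; P = b + 2y√(1+z²) = 2.56 + 2×2.18×1.487 = 9.042 m. Hydraulic radius R = A/P = 10.81/9.042 = 1.195 m. Q_A = (1/0.016)·10.81·1.195^(2/3)·√0.011 = 79.8 m³/s.
Channel B: For a circular section of diameter D = 1.92 m at depth y = 0.955 m, the central angle is θ = 2 arccos(1 − 2y/D) = 3.131 rad. Then A = (D²/8)(θ − sin θ) = 1.438 m² and P = Dθ/2 = 3.006 m. Hydraulic radius R = A/P = 1.438/3.006 = 0.4784 m. Q_B = (1/0.016)·1.438·0.4784^(2/3)·√0.011 = 5.766 m³/s.
Q_A = 79.8 m³/s vs Q_B = 5.766 m³/s, so channel A carries more.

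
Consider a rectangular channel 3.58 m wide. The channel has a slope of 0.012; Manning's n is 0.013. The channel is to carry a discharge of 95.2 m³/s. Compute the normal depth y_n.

Manning's equation rearranged: A R^(2/3) = nQ / (1·√S) = 0.013 × 95.2 / (√0.012) = 11.3.
At y = 3.67 m: A R^(2/3) = 14.86 — too large.
At y = 2.24 m: A R^(2/3) = 7.992 — too small.
At y = 2.94 m: A R^(2/3) = 11.3 — ≈ 11.3.

y_n = 2.94 m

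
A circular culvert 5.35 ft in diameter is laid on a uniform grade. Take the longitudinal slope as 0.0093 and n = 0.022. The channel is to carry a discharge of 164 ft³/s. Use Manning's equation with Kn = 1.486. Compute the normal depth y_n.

y_n = 4.05 ft

Manning's equation rearranged: A R^(2/3) = nQ / (1.486·√S) = 0.022 × 164 / (1.486 × √0.0093) = 25.18.
Trying y = 3.18 ft: A R^(2/3) = 18.07 — too small.
Trying y = 4.38 ft: A R^(2/3) = 27.26 — too large.
Trying y = 4.05 ft: A R^(2/3) = 25.15 — matches.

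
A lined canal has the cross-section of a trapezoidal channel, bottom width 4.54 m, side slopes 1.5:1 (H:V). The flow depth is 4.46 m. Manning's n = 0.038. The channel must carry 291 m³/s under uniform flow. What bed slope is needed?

With bottom width b = 4.54 m and side slope z = 1.5: A = (b + zy)y = (4.54 + 1.5×4.46)×4.46 = 50.09 m²; P = b + 2y√(1+z²) = 4.54 + 2×4.46×1.803 = 20.62 m.
Hydraulic radius R = A/P = 50.09/20.62 = 2.429 m.
From Manning's equation, S = [nQ / (1 A R^(2/3))]² = [0.038 × 291 / (1 × 50.09 × 2.429^(2/3))]² = 0.0149.

S = 0.0149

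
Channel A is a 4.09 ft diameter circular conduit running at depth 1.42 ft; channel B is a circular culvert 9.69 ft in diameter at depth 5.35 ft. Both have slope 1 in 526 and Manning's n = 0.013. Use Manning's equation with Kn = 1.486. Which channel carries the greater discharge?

Channel A: For a circular section of diameter D = 4.09 ft at depth y = 1.42 ft, the central angle is θ = 2 arccos(1 − 2y/D) = 2.52 rad. Then A = (D²/8)(θ − sin θ) = 4.053 ft² and P = Dθ/2 = 5.154 ft. Hydraulic radius R = A/P = 4.053/5.154 = 0.7864 ft. Q_A = (1.486/0.013)·4.053·0.7864^(2/3)·√0.001901 = 17.21 ft³/s.
Channel B: For a circular section of diameter D = 9.69 ft at depth y = 5.35 ft, the central angle is θ = 2 arccos(1 − 2y/D) = 3.35 rad. Then A = (D²/8)(θ − sin θ) = 41.76 ft² and P = Dθ/2 = 16.23 ft. Hydraulic radius R = A/P = 41.76/16.23 = 2.572 ft. Q_B = (1.486/0.013)·41.76·2.572^(2/3)·√0.001901 = 390.7 ft³/s.
Q_A = 17.21 ft³/s vs Q_B = 390.7 ft³/s, so channel B carries more.

channel B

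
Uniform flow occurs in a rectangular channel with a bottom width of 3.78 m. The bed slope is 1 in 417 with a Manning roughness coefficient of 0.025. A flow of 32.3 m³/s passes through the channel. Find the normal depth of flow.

Manning's equation rearranged: A R^(2/3) = nQ / (1·√S) = 0.025 × 32.3 / (√0.002398) = 16.49.
Trying y = 4.77 m: A R^(2/3) = 22.06 — too large.
Trying y = 2.97 m: A R^(2/3) = 12.36 — too small.
Trying y = 3.75 m: A R^(2/3) = 16.51 — matches.

y_n = 3.75 m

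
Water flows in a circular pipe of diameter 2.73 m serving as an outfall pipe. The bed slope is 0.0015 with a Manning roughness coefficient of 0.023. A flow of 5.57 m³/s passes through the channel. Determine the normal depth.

y_n = 1.73 m

Manning's equation rearranged: A R^(2/3) = nQ / (1·√S) = 0.023 × 5.57 / (√0.0015) = 3.308.
Trying y = 1.94 m: A R^(2/3) = 3.874 — over.
Trying y = 1.2 m: A R^(2/3) = 1.813 — short.
Trying y = 1.73 m: A R^(2/3) = 3.308 — close enough.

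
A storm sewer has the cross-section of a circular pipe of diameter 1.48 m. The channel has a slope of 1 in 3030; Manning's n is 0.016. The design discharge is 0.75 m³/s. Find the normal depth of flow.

y_n = 0.952 m

Manning's equation rearranged: A R^(2/3) = nQ / (1·√S) = 0.016 × 0.75 / (√0.00033) = 0.6605.
Trying y = 1.12 m: A R^(2/3) = 0.8169 — high.
Trying y = 0.79 m: A R^(2/3) = 0.4945 — low.
Trying y = 0.952 m: A R^(2/3) = 0.6607 — matches.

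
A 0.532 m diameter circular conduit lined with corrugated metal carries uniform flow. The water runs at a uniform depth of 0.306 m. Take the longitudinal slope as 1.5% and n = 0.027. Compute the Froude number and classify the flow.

For a circular section of diameter D = 0.532 m at depth y = 0.306 m, the central angle is θ = 2 arccos(1 − 2y/D) = 3.443 rad. Then A = (D²/8)(θ − sin θ) = 0.1323 m² and P = Dθ/2 = 0.916 m.
Hydraulic radius R = A/P = 0.1323/0.916 = 0.1445 m.
V = (1/n) R^(2/3) √S = (1/0.027) × 0.1445^(2/3) × √0.015 = 1.249 m/s. Hydraulic depth D_h = A/T = 0.1323/0.526 = 0.2516 m.
Froude number Fr = V/√(g·D_h) = 1.249/√(9.81×0.2516) = 0.795, which is less than 1, so the flow is subcritical.

subcritical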